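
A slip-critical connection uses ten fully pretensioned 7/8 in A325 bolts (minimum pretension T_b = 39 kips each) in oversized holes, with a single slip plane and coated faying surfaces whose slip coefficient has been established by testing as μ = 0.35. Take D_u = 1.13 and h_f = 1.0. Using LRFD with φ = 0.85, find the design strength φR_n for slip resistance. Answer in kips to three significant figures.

131 kips

R_n = μ · D_u · h_f · T_b · n_s · n_b = 0.35 × 1.13 × 1.0 × 39 × 1 × 10 = 154.2 kips.
Design strength φR_n = 0.85 × 154.2 = 131 kips.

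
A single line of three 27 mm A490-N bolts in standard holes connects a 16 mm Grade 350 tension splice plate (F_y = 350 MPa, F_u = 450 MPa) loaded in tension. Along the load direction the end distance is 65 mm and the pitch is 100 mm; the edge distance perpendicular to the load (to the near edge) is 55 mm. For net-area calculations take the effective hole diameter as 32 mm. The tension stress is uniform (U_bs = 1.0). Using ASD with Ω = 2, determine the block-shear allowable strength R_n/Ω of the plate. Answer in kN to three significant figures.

540 kN

Shear plane L_v = 65 + 2·100 = 265 mm; A_gv = 265 × 16 = 4240 mm².
A_nv = (265 − 2.5·32) × 16 = 2960 mm².
A_nt = (55 − 0.5·32) × 16 = 624 mm².
0.6 F_u A_nv = 799.2 kN; 0.6 F_y A_gv = 890.4 kN → shear rupture governs the shear term.
R_n = 799.2 + 1.0 × 450 × 624 / 1000 = 1080 kN.
Allowable strength R_n/Ω = 1080 / 2 = 540 kN.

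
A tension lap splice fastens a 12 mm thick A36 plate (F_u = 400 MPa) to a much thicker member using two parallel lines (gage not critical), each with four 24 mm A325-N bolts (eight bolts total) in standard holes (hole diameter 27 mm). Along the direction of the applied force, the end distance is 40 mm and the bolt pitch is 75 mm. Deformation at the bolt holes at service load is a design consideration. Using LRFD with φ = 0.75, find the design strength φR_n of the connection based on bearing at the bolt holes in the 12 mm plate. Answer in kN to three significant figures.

Per bolt r_n = 1.2 l_c t F_u ≤ 2.4 d t F_u; upper limit = 2.4 × 24 × 12 × 400 / 1000 = 276.5 kN.
Edge bolt: l_c = 40 − 27/2 = 26.5 mm → 1.2 × 26.5 × 12 × 400 / 1000 = 152.6 → r_n = 152.6 kN.
Interior bolts: l_c = 75 − 27 = 48 mm → 1.2 × 48 × 12 × 400 / 1000 = 276.5 → r_n = 276.5 kN.
R_n = 2 × 152.6 + 6 × 276.5 = 1964 kN.
Design strength φR_n = 0.75 × 1964 = 1470 kN.

1470 kN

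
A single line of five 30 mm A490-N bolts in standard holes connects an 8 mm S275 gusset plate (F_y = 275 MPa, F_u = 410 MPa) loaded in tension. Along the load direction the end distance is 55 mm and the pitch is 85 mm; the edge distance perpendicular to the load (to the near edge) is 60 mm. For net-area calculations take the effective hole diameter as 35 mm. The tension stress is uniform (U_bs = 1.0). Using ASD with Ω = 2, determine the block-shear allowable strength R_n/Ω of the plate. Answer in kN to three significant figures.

Shear plane L_v = 55 + 4·85 = 395 mm; A_gv = 395 × 8 = 3160 mm².
A_nv = (395 − 4.5·35) × 8 = 1900 mm².
A_nt = (60 − 0.5·35) × 8 = 340 mm².
0.6 F_u A_nv = 467.4 kN; 0.6 F_y A_gv = 521.4 kN → shear rupture governs the shear term.
R_n = 467.4 + 1.0 × 410 × 340 / 1000 = 606.8 kN.
Allowable strength R_n/Ω = 606.8 / 2 = 303 kN.

303 kN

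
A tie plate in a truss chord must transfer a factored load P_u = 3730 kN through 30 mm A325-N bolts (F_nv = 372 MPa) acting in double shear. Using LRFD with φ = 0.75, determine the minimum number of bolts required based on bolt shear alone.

10 bolts

A_b = π·30²/4 = 706.9 mm².
Per-bolt design strength φR_n = 0.75 × 372 × 706.9 × 2 / 1000 = 394.4 kN.
n ≥ 3730 / 394.4 = 9.457 → use 10 bolts.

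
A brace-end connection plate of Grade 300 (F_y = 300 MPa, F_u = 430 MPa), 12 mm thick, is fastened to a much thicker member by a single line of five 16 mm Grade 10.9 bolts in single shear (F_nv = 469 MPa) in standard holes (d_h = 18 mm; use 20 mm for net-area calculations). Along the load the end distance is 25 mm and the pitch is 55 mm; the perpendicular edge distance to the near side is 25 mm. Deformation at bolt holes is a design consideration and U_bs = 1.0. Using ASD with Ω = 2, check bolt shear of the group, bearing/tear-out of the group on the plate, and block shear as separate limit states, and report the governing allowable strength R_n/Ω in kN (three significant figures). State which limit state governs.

Bolt shear: A_b = π·16²/4 = 201.1 mm²; R_n = 469 × 201.1 × 5 × 1 / 1000 = 471.5 kN → 471.5 / 2 = 236 kN.
Bearing: edge l_c = 16, r_n = 99.07 kN; interior l_c = 37, r_n = 198.1 kN; R_n = 99.07 + 4·198.1 = 891.6 kN → 446 kN.
Block shear: A_gv = 2940, A_nv = 1860, A_nt = 180 mm²; R_n = min(0.6F_uA_nv, 0.6F_yA_gv) + U_bs·F_u·A_nt = 557.3 kN → 279 kN.
Bolt shear governs: 236 kN.

236 kN (bolt shear governs)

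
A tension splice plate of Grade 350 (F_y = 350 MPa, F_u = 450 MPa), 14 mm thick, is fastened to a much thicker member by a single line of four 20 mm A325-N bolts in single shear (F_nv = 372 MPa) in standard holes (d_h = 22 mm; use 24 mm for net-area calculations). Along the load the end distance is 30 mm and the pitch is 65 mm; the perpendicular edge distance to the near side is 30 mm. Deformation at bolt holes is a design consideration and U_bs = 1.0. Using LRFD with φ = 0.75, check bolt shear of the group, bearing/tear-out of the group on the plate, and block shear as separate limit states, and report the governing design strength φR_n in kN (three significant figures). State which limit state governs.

Bolt shear: A_b = π·20²/4 = 314.2 mm²; R_n = 372 × 314.2 × 4 × 1 / 1000 = 467.5 kN → 0.75 × 467.5 = 351 kN.
Bearing: edge l_c = 19, r_n = 143.6 kN; interior l_c = 43, r_n = 302.4 kN; R_n = 143.6 + 3·302.4 = 1051 kN → 788 kN.
Block shear: A_gv = 3150, A_nv = 1974, A_nt = 252 mm²; R_n = min(0.6F_uA_nv, 0.6F_yA_gv) + U_bs·F_u·A_nt = 646.4 kN → 485 kN.
Bolt shear governs: 351 kN.

351 kN (bolt shear governs)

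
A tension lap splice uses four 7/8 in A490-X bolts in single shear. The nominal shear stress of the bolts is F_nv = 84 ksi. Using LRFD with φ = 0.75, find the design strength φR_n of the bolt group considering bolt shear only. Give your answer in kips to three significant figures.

A_b = π × 0.875² / 4 = 0.6013 in².
R_n = F_nv · A_b · n · n_s = 84 × 0.6013 × 4 × 1 = 202 kips.
Design strength φR_n = 0.75 × 202 = 152 kips.

152 kips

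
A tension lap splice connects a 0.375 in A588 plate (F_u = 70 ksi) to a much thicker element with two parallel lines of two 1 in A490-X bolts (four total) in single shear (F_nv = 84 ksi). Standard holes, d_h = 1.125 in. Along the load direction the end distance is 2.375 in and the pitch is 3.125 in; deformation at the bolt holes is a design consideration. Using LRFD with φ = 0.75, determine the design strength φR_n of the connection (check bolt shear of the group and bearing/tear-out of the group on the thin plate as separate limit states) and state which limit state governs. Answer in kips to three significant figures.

Bolt shear: A_b = π·1²/4 = 0.7854 in²; R_n = 84 × 0.7854 × 4 × 1 = 263.9 kips → 0.75 × 263.9 = 198 kips.
Bearing (1.2 l_c t F_u ≤ 2.4 d t F_u): upper limit = 2.4·1·0.375·70 = 63 kips.
  Edge l_c = 2.375 − 1.125/2 = 1.812 → r_n = 57.09 kips; interior l_c = 3.125 − 1.125 = 2 → r_n = 63 kips.
  R_n,bearing = 2·57.09 + 2·63 = 240.2 kips → 0.75 × 240.2 = 180 kips.
Bearing governs: 180 kips.

180 kips (bearing governs)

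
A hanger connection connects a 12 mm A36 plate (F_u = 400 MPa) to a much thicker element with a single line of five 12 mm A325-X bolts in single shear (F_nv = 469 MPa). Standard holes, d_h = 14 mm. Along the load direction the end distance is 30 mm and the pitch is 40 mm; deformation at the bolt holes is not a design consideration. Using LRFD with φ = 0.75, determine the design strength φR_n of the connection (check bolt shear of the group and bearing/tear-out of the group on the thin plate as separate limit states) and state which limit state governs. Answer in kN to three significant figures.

199 kN (bolt shear governs)

Bolt shear: A_b = π·12²/4 = 113.1 mm²; R_n = 469 × 113.1 × 5 × 1 / 1000 = 265.2 kN → 0.75 × 265.2 = 199 kN.
Bearing (1.5 l_c t F_u ≤ 3.0 d t F_u): upper limit = 3.0·12·12·400 / 1000 = 172.8 kN.
  Edge l_c = 30 − 14/2 = 23 → r_n = 165.6 kN; interior l_c = 40 − 14 = 26 → r_n = 172.8 kN.
  R_n,bearing = 1·165.6 + 4·172.8 = 856.8 kN → 0.75 × 856.8 = 643 kN.
Bolt shear governs: 199 kN.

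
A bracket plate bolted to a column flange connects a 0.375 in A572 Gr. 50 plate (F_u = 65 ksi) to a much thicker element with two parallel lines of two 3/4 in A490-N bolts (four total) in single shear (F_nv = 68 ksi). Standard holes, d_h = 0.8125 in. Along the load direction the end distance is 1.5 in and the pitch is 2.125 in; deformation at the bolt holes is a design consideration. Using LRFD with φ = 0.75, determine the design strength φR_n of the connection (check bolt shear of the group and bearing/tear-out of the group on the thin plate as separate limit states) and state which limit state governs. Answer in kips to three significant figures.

90.1 kips (bolt shear governs)

Bolt shear: A_b = π·0.75²/4 = 0.4418 in²; R_n = 68 × 0.4418 × 4 × 1 = 120.2 kips → 0.75 × 120.2 = 90.1 kips.
Bearing (1.2 l_c t F_u ≤ 2.4 d t F_u): upper limit = 2.4·0.75·0.375·65 = 43.87 kips.
  Edge l_c = 1.5 − 0.8125/2 = 1.094 → r_n = 31.99 kips; interior l_c = 2.125 − 0.8125 = 1.312 → r_n = 38.39 kips.
  R_n,bearing = 2·31.99 + 2·38.39 = 140.8 kips → 0.75 × 140.8 = 106 kips.
Bolt shear governs: 90.1 kips.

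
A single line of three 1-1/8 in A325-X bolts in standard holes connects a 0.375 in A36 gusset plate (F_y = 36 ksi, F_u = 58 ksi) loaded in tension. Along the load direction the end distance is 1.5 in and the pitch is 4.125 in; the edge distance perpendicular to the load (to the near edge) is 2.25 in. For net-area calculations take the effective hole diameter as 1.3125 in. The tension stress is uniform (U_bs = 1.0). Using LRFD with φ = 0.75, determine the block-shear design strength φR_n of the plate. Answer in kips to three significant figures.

85.2 kips

Shear plane L_v = 1.5 + 2·4.125 = 9.75 in; A_gv = 9.75 × 0.375 = 3.656 in².
A_nv = (9.75 − 2.5·1.3125) × 0.375 = 2.426 in².
A_nt = (2.25 − 0.5·1.3125) × 0.375 = 0.5977 in².
0.6 F_u A_nv = 84.42 kips; 0.6 F_y A_gv = 78.97 kips → shear yielding governs the shear term.
R_n = 78.97 + 1.0 × 58 × 0.5977 = 113.6 kips.
Design strength φR_n = 0.75 × 113.6 = 85.2 kips.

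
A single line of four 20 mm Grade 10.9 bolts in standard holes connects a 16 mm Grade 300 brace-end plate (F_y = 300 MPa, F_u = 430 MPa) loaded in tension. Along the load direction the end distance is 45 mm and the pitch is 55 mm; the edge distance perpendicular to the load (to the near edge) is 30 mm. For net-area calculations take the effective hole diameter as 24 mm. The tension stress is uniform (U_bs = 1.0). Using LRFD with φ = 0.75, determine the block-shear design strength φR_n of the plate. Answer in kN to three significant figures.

Shear plane L_v = 45 + 3·55 = 210 mm; A_gv = 210 × 16 = 3360 mm².
A_nv = (210 − 3.5·24) × 16 = 2016 mm².
A_nt = (30 − 0.5·24) × 16 = 288 mm².
0.6 F_u A_nv = 520.1 kN; 0.6 F_y A_gv = 604.8 kN → shear rupture governs the shear term.
R_n = 520.1 + 1.0 × 430 × 288 / 1000 = 644 kN.
Design strength φR_n = 0.75 × 644 = 483 kN.

483 kN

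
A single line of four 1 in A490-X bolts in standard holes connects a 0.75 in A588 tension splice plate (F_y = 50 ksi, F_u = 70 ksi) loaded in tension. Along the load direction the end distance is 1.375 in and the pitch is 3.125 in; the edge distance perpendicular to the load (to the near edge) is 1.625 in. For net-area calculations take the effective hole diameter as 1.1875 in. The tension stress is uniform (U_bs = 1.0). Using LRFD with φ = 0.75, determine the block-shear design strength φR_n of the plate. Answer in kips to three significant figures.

196 kips

Shear plane L_v = 1.375 + 3·3.125 = 10.75 in; A_gv = 10.75 × 0.75 = 8.062 in².
A_nv = (10.75 − 3.5·1.1875) × 0.75 = 4.945 in².
A_nt = (1.625 − 0.5·1.1875) × 0.75 = 0.7734 in².
0.6 F_u A_nv = 207.7 kips; 0.6 F_y A_gv = 241.9 kips → shear rupture governs the shear term.
R_n = 207.7 + 1.0 × 70 × 0.7734 = 261.8 kips.
Design strength φR_n = 0.75 × 261.8 = 196 kips.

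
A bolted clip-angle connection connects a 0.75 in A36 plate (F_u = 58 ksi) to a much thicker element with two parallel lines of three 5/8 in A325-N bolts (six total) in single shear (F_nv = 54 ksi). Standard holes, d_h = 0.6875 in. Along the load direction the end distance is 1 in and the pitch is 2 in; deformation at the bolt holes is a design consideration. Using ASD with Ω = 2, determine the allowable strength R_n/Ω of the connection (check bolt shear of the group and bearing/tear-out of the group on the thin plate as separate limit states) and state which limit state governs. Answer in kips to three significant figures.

49.7 kips (bolt shear governs)

Bolt shear: A_b = π·0.625²/4 = 0.3068 in²; R_n = 54 × 0.3068 × 6 × 1 = 99.4 kips → 99.4 / 2 = 49.7 kips.
Bearing (1.2 l_c t F_u ≤ 2.4 d t F_u): upper limit = 2.4·0.625·0.75·58 = 65.25 kips.
  Edge l_c = 1 − 0.6875/2 = 0.6562 → r_n = 34.26 kips; interior l_c = 2 − 0.6875 = 1.312 → r_n = 65.25 kips.
  R_n,bearing = 2·34.26 + 4·65.25 = 329.5 kips → 329.5 / 2 = 165 kips.
Bolt shear governs: 49.7 kips.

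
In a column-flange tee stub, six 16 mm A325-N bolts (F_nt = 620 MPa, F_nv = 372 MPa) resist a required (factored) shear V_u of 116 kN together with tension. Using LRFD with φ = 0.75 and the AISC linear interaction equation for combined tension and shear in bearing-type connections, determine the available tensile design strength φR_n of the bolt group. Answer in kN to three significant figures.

A_b = π·16²/4 = 201.1 mm²; f_rv = 116 × 1000 / (6 × 201.1) = 96.16 MPa.
F'_nt = 1.3 F_nt − (F_nt / φF_nv) f_rv = 1.3·620 − (620/(0.75·372))·96.16 = 592.3 MPa, capped at F_nt → F'_nt = 592.3 MPa.
R_n = F'_nt · A_b · n = 592.3 × 201.1 × 6 / 1000 = 714.6 kN.
Design strength φR_n = 0.75 × 714.6 = 536 kN.

536 kN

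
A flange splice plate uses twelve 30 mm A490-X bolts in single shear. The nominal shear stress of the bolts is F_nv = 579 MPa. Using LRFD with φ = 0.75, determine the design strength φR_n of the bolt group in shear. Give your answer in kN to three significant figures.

3680 kN

A_b = π × 30² / 4 = 706.9 mm².
R_n = F_nv · A_b · n · n_s = 579 × 706.9 × 12 × 1 / 1000 = 4911 kN.
Design strength φR_n = 0.75 × 4911 = 3680 kN.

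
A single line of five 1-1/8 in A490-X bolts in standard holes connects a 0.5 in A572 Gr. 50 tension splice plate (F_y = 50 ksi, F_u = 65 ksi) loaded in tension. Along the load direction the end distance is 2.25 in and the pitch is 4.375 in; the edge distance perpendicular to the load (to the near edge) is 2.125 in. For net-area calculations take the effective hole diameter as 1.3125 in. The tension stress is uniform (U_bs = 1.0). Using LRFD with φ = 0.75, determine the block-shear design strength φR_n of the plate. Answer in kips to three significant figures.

Shear plane L_v = 2.25 + 4·4.375 = 19.75 in; A_gv = 19.75 × 0.5 = 9.875 in².
A_nv = (19.75 − 4.5·1.3125) × 0.5 = 6.922 in².
A_nt = (2.125 − 0.5·1.3125) × 0.5 = 0.7344 in².
0.6 F_u A_nv = 270 kips; 0.6 F_y A_gv = 296.2 kips → shear rupture governs the shear term.
R_n = 270 + 1.0 × 65 × 0.7344 = 317.7 kips.
Design strength φR_n = 0.75 × 317.7 = 238 kips.

238 kips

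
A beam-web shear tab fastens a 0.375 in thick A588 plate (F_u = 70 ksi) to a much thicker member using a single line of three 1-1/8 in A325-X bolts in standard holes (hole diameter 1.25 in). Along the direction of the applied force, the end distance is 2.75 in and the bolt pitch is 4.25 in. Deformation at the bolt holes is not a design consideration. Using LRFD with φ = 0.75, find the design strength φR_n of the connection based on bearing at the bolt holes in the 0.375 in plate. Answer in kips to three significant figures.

196 kips

Per bolt r_n = 1.5 l_c t F_u ≤ 3.0 d t F_u; upper limit = 3.0 × 1.125 × 0.375 × 70 = 88.59 kips.
Edge bolt: l_c = 2.75 − 1.25/2 = 2.125 in → 1.5 × 2.125 × 0.375 × 70 = 83.67 → r_n = 83.67 kips.
Interior bolts: l_c = 4.25 − 1.25 = 3 in → 1.5 × 3 × 0.375 × 70 = 118.1 → r_n = 88.59 kips.
R_n = 1 × 83.67 + 2 × 88.59 = 260.9 kips.
Design strength φR_n = 0.75 × 260.9 = 196 kips.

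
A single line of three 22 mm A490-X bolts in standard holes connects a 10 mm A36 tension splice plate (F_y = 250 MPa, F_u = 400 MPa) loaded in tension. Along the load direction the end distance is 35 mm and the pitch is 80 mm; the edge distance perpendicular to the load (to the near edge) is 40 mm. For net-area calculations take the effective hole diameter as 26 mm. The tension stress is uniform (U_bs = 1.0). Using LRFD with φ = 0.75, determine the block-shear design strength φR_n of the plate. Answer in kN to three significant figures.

300 kN

Shear plane L_v = 35 + 2·80 = 195 mm; A_gv = 195 × 10 = 1950 mm².
A_nv = (195 − 2.5·26) × 10 = 1300 mm².
A_nt = (40 − 0.5·26) × 10 = 270 mm².
0.6 F_u A_nv = 312 kN; 0.6 F_y A_gv = 292.5 kN → shear yielding governs the shear term.
R_n = 292.5 + 1.0 × 400 × 270 / 1000 = 400.5 kN.
Design strength φR_n = 0.75 × 400.5 = 300 kN.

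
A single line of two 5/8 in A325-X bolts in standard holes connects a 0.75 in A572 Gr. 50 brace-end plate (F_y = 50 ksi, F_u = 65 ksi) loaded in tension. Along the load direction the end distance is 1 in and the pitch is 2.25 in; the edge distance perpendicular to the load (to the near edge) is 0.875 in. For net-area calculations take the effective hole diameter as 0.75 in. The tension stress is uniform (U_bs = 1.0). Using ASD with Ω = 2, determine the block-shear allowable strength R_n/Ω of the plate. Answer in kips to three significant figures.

43.3 kips

Shear plane L_v = 1 + 1·2.25 = 3.25 in; A_gv = 3.25 × 0.75 = 2.438 in².
A_nv = (3.25 − 1.5·0.75) × 0.75 = 1.594 in².
A_nt = (0.875 − 0.5·0.75) × 0.75 = 0.375 in².
0.6 F_u A_nv = 62.16 kips; 0.6 F_y A_gv = 73.12 kips → shear rupture governs the shear term.
R_n = 62.16 + 1.0 × 65 × 0.375 = 86.53 kips.
Allowable strength R_n/Ω = 86.53 / 2 = 43.3 kips.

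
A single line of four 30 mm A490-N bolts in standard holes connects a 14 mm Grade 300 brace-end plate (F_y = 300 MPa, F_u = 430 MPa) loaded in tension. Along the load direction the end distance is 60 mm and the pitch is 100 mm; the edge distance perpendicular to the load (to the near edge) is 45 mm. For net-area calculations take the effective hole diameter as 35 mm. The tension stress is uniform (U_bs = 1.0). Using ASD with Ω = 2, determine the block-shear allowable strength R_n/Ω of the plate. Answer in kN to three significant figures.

512 kN

Shear plane L_v = 60 + 3·100 = 360 mm; A_gv = 360 × 14 = 5040 mm².
A_nv = (360 − 3.5·35) × 14 = 3325 mm².
A_nt = (45 − 0.5·35) × 14 = 385 mm².
0.6 F_u A_nv = 857.9 kN; 0.6 F_y A_gv = 907.2 kN → shear rupture governs the shear term.
R_n = 857.9 + 1.0 × 430 × 385 / 1000 = 1023 kN.
Allowable strength R_n/Ω = 1023 / 2 = 512 kN.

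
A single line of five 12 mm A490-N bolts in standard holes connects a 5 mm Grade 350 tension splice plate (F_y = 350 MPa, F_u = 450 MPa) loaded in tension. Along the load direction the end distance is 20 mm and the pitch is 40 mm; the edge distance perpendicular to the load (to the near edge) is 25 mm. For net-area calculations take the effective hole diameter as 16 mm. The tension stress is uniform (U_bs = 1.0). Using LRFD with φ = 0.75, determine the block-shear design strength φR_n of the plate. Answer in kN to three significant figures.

Shear plane L_v = 20 + 4·40 = 180 mm; A_gv = 180 × 5 = 900 mm².
A_nv = (180 − 4.5·16) × 5 = 540 mm².
A_nt = (25 − 0.5·16) × 5 = 85 mm².
0.6 F_u A_nv = 145.8 kN; 0.6 F_y A_gv = 189 kN → shear rupture governs the shear term.
R_n = 145.8 + 1.0 × 450 × 85 / 1000 = 184.1 kN.
Design strength φR_n = 0.75 × 184.1 = 138 kN.

138 kN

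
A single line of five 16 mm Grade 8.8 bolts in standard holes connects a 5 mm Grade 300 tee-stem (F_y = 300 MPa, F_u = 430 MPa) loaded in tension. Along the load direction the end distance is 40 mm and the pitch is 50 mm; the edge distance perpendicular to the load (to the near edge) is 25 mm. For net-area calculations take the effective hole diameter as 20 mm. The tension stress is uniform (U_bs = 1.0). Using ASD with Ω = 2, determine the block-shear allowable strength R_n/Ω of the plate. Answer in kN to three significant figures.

113 kN

Shear plane L_v = 40 + 4·50 = 240 mm; A_gv = 240 × 5 = 1200 mm².
A_nv = (240 − 4.5·20) × 5 = 750 mm².
A_nt = (25 − 0.5·20) × 5 = 75 mm².
0.6 F_u A_nv = 193.5 kN; 0.6 F_y A_gv = 216 kN → shear rupture governs the shear term.
R_n = 193.5 + 1.0 × 430 × 75 / 1000 = 225.8 kN.
Allowable strength R_n/Ω = 225.8 / 2 = 113 kN.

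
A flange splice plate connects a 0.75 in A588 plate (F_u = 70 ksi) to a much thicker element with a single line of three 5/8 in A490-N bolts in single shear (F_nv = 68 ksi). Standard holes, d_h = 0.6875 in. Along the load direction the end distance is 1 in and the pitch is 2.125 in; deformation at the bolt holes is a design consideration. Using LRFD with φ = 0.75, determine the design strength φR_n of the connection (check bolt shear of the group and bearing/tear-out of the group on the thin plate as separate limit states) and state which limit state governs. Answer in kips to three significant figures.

46.9 kips (bolt shear governs)

Bolt shear: A_b = π·0.625²/4 = 0.3068 in²; R_n = 68 × 0.3068 × 3 × 1 = 62.59 kips → 0.75 × 62.59 = 46.9 kips.
Bearing (1.2 l_c t F_u ≤ 2.4 d t F_u): upper limit = 2.4·0.625·0.75·70 = 78.75 kips.
  Edge l_c = 1 − 0.6875/2 = 0.6562 → r_n = 41.34 kips; interior l_c = 2.125 − 0.6875 = 1.438 → r_n = 78.75 kips.
  R_n,bearing = 1·41.34 + 2·78.75 = 198.8 kips → 0.75 × 198.8 = 149 kips.
Bolt shear governs: 46.9 kips.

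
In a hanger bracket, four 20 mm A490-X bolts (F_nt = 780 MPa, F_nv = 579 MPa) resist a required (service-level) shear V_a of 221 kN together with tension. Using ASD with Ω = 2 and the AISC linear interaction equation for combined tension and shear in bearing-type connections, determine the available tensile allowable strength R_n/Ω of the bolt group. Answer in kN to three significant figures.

339 kN

A_b = π·20²/4 = 314.2 mm²; f_rv = 221 × 1000 / (4 × 314.2) = 175.9 MPa.
F'_nt = 1.3 F_nt − (Ω F_nt / F_nv) f_rv = 1.3·780 − (2·780/579)·175.9 = 540.2 MPa, capped at F_nt → F'_nt = 540.2 MPa.
R_n = F'_nt · A_b · n = 540.2 × 314.2 × 4 / 1000 = 678.8 kN.
Allowable strength R_n/Ω = 678.8 / 2 = 339 kN.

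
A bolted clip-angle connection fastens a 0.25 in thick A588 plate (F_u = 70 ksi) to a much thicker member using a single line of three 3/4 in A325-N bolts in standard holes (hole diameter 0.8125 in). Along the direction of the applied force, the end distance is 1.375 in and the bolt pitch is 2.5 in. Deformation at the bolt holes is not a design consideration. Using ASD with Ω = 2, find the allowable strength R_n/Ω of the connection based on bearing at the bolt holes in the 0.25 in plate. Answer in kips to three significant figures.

52.1 kips

Per bolt r_n = 1.5 l_c t F_u ≤ 3.0 d t F_u; upper limit = 3.0 × 0.75 × 0.25 × 70 = 39.38 kips.
Edge bolt: l_c = 1.375 − 0.8125/2 = 0.9688 in → 1.5 × 0.9688 × 0.25 × 70 = 25.43 → r_n = 25.43 kips.
Interior bolts: l_c = 2.5 − 0.8125 = 1.688 in → 1.5 × 1.688 × 0.25 × 70 = 44.3 → r_n = 39.38 kips.
R_n = 1 × 25.43 + 2 × 39.38 = 104.2 kips.
Allowable strength R_n/Ω = 104.2 / 2 = 52.1 kips.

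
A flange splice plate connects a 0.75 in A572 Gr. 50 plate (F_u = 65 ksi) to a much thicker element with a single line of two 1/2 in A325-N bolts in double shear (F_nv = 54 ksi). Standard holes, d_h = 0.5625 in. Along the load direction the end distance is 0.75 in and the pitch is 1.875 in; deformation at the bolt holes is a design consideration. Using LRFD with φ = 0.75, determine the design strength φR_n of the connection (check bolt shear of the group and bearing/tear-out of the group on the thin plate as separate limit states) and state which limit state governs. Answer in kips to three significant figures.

31.8 kips (bolt shear governs)

Bolt shear: A_b = π·0.5²/4 = 0.1963 in²; R_n = 54 × 0.1963 × 2 × 2 = 42.41 kips → 0.75 × 42.41 = 31.8 kips.
Bearing (1.2 l_c t F_u ≤ 2.4 d t F_u): upper limit = 2.4·0.5·0.75·65 = 58.5 kips.
  Edge l_c = 0.75 − 0.5625/2 = 0.4688 → r_n = 27.42 kips; interior l_c = 1.875 − 0.5625 = 1.312 → r_n = 58.5 kips.
  R_n,bearing = 1·27.42 + 1·58.5 = 85.92 kips → 0.75 × 85.92 = 64.4 kips.
Bolt shear governs: 31.8 kips.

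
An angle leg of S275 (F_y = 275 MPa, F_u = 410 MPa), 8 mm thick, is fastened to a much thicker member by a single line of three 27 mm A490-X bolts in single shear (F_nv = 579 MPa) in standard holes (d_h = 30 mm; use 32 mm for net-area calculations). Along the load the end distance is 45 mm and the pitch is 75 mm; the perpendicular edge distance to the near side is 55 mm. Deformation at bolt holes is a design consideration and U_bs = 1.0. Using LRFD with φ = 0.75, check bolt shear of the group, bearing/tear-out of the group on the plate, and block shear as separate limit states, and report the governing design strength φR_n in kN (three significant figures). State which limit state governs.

266 kN (block shear governs)

Bolt shear: A_b = π·27²/4 = 572.6 mm²; R_n = 579 × 572.6 × 3 × 1 / 1000 = 994.5 kN → 0.75 × 994.5 = 746 kN.
Bearing: edge l_c = 30, r_n = 118.1 kN; interior l_c = 45, r_n = 177.1 kN; R_n = 118.1 + 2·177.1 = 472.3 kN → 354 kN.
Block shear: A_gv = 1560, A_nv = 920, A_nt = 312 mm²; R_n = min(0.6F_uA_nv, 0.6F_yA_gv) + U_bs·F_u·A_nt = 354.2 kN → 266 kN.
Block shear governs: 266 kN.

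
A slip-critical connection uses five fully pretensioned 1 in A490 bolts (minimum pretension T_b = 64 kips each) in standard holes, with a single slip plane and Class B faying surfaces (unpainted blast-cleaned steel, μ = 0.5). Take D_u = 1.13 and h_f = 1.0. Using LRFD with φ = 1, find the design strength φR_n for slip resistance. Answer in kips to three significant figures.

R_n = μ · D_u · h_f · T_b · n_s · n_b = 0.5 × 1.13 × 1.0 × 64 × 1 × 5 = 180.8 kips.
Design strength φR_n = 1 × 180.8 = 181 kips.

181 kips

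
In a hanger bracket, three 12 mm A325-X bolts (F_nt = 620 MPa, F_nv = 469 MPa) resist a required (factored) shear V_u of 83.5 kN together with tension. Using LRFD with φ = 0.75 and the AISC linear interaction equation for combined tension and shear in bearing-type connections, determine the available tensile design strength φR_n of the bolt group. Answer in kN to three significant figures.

94.7 kN

A_b = π·12²/4 = 113.1 mm²; f_rv = 83.5 × 1000 / (3 × 113.1) = 246.1 MPa.
F'_nt = 1.3 F_nt − (F_nt / φF_nv) f_rv = 1.3·620 − (620/(0.75·469))·246.1 = 372.2 MPa, capped at F_nt → F'_nt = 372.2 MPa.
R_n = F'_nt · A_b · n = 372.2 × 113.1 × 3 / 1000 = 126.3 kN.
Design strength φR_n = 0.75 × 126.3 = 94.7 kN.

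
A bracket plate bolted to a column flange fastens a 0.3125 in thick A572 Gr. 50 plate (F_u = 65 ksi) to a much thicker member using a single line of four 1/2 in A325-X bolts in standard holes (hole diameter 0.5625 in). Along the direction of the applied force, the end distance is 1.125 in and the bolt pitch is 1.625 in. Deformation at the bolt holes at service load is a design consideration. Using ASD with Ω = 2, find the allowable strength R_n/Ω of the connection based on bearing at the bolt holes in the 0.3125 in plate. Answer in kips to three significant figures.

46.8 kips

Per bolt r_n = 1.2 l_c t F_u ≤ 2.4 d t F_u; upper limit = 2.4 × 0.5 × 0.3125 × 65 = 24.38 kips.
Edge bolt: l_c = 1.125 − 0.5625/2 = 0.8438 in → 1.2 × 0.8438 × 0.3125 × 65 = 20.57 → r_n = 20.57 kips.
Interior bolts: l_c = 1.625 − 0.5625 = 1.062 in → 1.2 × 1.062 × 0.3125 × 65 = 25.9 → r_n = 24.38 kips.
R_n = 1 × 20.57 + 3 × 24.38 = 93.69 kips.
Allowable strength R_n/Ω = 93.69 / 2 = 46.8 kips.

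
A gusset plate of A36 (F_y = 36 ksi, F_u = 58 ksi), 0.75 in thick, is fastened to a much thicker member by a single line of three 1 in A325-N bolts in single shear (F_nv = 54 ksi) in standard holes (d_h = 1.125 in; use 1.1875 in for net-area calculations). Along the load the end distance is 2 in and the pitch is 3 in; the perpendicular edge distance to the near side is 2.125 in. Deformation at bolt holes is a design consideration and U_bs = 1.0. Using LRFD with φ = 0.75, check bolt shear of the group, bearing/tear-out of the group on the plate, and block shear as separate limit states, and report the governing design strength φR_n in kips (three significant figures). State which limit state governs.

Bolt shear: A_b = π·1²/4 = 0.7854 in²; R_n = 54 × 0.7854 × 3 × 1 = 127.2 kips → 0.75 × 127.2 = 95.4 kips.
Bearing: edge l_c = 1.438, r_n = 75.04 kips; interior l_c = 1.875, r_n = 97.88 kips; R_n = 75.04 + 2·97.88 = 270.8 kips → 203 kips.
Block shear: A_gv = 6, A_nv = 3.773, A_nt = 1.148 in²; R_n = min(0.6F_uA_nv, 0.6F_yA_gv) + U_bs·F_u·A_nt = 196.2 kips → 147 kips.
Bolt shear governs: 95.4 kips.

95.4 kips (bolt shear governs)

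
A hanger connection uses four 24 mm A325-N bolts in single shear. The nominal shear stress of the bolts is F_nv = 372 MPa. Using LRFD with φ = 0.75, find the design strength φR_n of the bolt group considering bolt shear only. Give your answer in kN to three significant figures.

505 kN

A_b = π × 24² / 4 = 452.4 mm².
R_n = F_nv · A_b · n · n_s = 372 × 452.4 × 4 × 1 / 1000 = 673.2 kN.
Design strength φR_n = 0.75 × 673.2 = 505 kN.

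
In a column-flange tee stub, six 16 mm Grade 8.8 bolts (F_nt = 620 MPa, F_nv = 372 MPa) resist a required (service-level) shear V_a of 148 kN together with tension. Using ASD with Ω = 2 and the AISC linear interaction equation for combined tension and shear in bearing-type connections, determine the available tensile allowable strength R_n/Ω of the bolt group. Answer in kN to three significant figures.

240 kN

A_b = π·16²/4 = 201.1 mm²; f_rv = 148 × 1000 / (6 × 201.1) = 122.7 MPa.
F'_nt = 1.3 F_nt − (Ω F_nt / F_nv) f_rv = 1.3·620 − (2·620/372)·122.7 = 397.1 MPa, capped at F_nt → F'_nt = 397.1 MPa.
R_n = F'_nt · A_b · n = 397.1 × 201.1 × 6 / 1000 = 479 kN.
Allowable strength R_n/Ω = 479 / 2 = 240 kN.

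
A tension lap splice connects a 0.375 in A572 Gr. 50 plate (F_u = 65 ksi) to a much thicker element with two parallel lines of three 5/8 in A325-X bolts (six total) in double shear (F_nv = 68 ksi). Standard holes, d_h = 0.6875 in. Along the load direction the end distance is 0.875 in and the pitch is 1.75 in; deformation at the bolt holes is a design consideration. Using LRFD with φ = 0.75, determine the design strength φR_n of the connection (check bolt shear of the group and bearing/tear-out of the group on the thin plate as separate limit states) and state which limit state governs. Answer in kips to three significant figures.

117 kips (bearing governs)

Bolt shear: A_b = π·0.625²/4 = 0.3068 in²; R_n = 68 × 0.3068 × 6 × 2 = 250.3 kips → 0.75 × 250.3 = 188 kips.
Bearing (1.2 l_c t F_u ≤ 2.4 d t F_u): upper limit = 2.4·0.625·0.375·65 = 36.56 kips.
  Edge l_c = 0.875 − 0.6875/2 = 0.5312 → r_n = 15.54 kips; interior l_c = 1.75 − 0.6875 = 1.062 → r_n = 31.08 kips.
  R_n,bearing = 2·15.54 + 4·31.08 = 155.4 kips → 0.75 × 155.4 = 117 kips.
Bearing governs: 117 kips.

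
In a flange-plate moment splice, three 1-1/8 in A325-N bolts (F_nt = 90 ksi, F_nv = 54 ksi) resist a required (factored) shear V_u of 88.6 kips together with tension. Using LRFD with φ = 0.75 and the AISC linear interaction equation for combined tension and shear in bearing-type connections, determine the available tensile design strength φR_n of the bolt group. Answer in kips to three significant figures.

A_b = π·1.125²/4 = 0.994 in²; f_rv = 88.6 / (3 × 0.994) = 29.71 ksi.
F'_nt = 1.3 F_nt − (F_nt / φF_nv) f_rv = 1.3·90 − (90/(0.75·54))·29.71 = 50.98 ksi, capped at F_nt → F'_nt = 50.98 ksi.
R_n = F'_nt · A_b · n = 50.98 × 0.994 × 3 = 152 kips.
Design strength φR_n = 0.75 × 152 = 114 kips.

114 kips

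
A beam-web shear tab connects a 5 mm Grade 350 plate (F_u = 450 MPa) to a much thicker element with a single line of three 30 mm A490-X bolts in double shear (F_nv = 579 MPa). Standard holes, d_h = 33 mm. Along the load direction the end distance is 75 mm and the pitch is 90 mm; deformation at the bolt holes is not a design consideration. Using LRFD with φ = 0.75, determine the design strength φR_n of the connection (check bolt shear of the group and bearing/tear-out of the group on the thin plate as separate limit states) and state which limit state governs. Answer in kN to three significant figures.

Bolt shear: A_b = π·30²/4 = 706.9 mm²; R_n = 579 × 706.9 × 3 × 2 / 1000 = 2456 kN → 0.75 × 2456 = 1840 kN.
Bearing (1.5 l_c t F_u ≤ 3.0 d t F_u): upper limit = 3.0·30·5·450 / 1000 = 202.5 kN.
  Edge l_c = 75 − 33/2 = 58.5 → r_n = 197.4 kN; interior l_c = 90 − 33 = 57 → r_n = 192.4 kN.
  R_n,bearing = 1·197.4 + 2·192.4 = 582.2 kN → 0.75 × 582.2 = 437 kN.
Bearing governs: 437 kN.

437 kN (bearing governs)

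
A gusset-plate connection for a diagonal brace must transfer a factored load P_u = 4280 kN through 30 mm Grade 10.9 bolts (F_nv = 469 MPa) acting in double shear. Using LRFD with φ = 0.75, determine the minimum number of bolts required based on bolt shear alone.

A_b = π·30²/4 = 706.9 mm².
Per-bolt design strength φR_n = 0.75 × 469 × 706.9 × 2 / 1000 = 497.3 kN.
n ≥ 4280 / 497.3 = 8.607 → use 9 bolts.

9 bolts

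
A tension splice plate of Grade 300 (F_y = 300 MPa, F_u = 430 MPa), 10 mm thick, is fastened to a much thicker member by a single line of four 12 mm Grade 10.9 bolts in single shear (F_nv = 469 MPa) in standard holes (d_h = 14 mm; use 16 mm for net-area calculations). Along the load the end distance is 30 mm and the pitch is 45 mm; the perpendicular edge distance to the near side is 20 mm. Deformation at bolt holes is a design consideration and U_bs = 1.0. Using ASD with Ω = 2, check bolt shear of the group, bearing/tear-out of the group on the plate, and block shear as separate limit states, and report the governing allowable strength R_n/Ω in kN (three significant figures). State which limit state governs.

106 kN (bolt shear governs)

Bolt shear: A_b = π·12²/4 = 113.1 mm²; R_n = 469 × 113.1 × 4 × 1 / 1000 = 212.2 kN → 212.2 / 2 = 106 kN.
Bearing: edge l_c = 23, r_n = 118.7 kN; interior l_c = 31, r_n = 123.8 kN; R_n = 118.7 + 3·123.8 = 490.2 kN → 245 kN.
Block shear: A_gv = 1650, A_nv = 1090, A_nt = 120 mm²; R_n = min(0.6F_uA_nv, 0.6F_yA_gv) + U_bs·F_u·A_nt = 332.8 kN → 166 kN.
Bolt shear governs: 106 kN.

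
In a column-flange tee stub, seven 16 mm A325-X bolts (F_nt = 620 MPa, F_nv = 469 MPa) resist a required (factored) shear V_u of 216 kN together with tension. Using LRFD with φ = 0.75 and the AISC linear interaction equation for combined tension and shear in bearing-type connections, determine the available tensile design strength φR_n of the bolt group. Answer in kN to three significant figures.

565 kN

A_b = π·16²/4 = 201.1 mm²; f_rv = 216 × 1000 / (7 × 201.1) = 153.5 MPa.
F'_nt = 1.3 F_nt − (F_nt / φF_nv) f_rv = 1.3·620 − (620/(0.75·469))·153.5 = 535.5 MPa, capped at F_nt → F'_nt = 535.5 MPa.
R_n = F'_nt · A_b · n = 535.5 × 201.1 × 7 / 1000 = 753.7 kN.
Design strength φR_n = 0.75 × 753.7 = 565 kN.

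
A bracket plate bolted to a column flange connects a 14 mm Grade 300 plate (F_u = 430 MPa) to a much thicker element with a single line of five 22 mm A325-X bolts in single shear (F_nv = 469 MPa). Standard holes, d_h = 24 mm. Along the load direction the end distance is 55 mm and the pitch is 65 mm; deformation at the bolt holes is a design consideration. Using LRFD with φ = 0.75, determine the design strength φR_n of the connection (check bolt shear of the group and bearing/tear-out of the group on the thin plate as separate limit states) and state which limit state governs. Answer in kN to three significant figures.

Bolt shear: A_b = π·22²/4 = 380.1 mm²; R_n = 469 × 380.1 × 5 × 1 / 1000 = 891.4 kN → 0.75 × 891.4 = 669 kN.
Bearing (1.2 l_c t F_u ≤ 2.4 d t F_u): upper limit = 2.4·22·14·430 / 1000 = 317.9 kN.
  Edge l_c = 55 − 24/2 = 43 → r_n = 310.6 kN; interior l_c = 65 − 24 = 41 → r_n = 296.2 kN.
  R_n,bearing = 1·310.6 + 4·296.2 = 1495 kN → 0.75 × 1495 = 1120 kN.
Bolt shear governs: 669 kN.

669 kN (bolt shear governs)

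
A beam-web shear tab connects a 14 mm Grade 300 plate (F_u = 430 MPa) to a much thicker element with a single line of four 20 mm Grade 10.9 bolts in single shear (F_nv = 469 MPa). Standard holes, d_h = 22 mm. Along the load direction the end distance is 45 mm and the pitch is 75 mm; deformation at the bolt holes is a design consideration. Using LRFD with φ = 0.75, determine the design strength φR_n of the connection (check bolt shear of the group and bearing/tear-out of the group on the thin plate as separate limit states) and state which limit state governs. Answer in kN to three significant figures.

442 kN (bolt shear governs)

Bolt shear: A_b = π·20²/4 = 314.2 mm²; R_n = 469 × 314.2 × 4 × 1 / 1000 = 589.4 kN → 0.75 × 589.4 = 442 kN.
Bearing (1.2 l_c t F_u ≤ 2.4 d t F_u): upper limit = 2.4·20·14·430 / 1000 = 289 kN.
  Edge l_c = 45 − 22/2 = 34 → r_n = 245.6 kN; interior l_c = 75 − 22 = 53 → r_n = 289 kN.
  R_n,bearing = 1·245.6 + 3·289 = 1112 kN → 0.75 × 1112 = 834 kN.
Bolt shear governs: 442 kN.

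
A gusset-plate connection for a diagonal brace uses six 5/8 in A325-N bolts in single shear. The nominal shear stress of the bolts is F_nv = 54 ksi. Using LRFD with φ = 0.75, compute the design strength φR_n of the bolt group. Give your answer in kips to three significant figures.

A_b = π × 0.625² / 4 = 0.3068 in².
R_n = F_nv · A_b · n · n_s = 54 × 0.3068 × 6 × 1 = 99.4 kips.
Design strength φR_n = 0.75 × 99.4 = 74.6 kips.

74.6 kips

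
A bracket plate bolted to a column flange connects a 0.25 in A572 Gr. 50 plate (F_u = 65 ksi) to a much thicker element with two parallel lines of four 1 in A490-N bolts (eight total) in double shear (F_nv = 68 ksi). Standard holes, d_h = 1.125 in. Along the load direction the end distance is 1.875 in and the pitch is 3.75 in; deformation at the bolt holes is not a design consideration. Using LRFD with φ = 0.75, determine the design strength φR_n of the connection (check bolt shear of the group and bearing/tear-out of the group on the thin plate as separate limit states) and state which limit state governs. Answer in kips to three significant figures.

Bolt shear: A_b = π·1²/4 = 0.7854 in²; R_n = 68 × 0.7854 × 8 × 2 = 854.5 kips → 0.75 × 854.5 = 641 kips.
Bearing (1.5 l_c t F_u ≤ 3.0 d t F_u): upper limit = 3.0·1·0.25·65 = 48.75 kips.
  Edge l_c = 1.875 − 1.125/2 = 1.312 → r_n = 31.99 kips; interior l_c = 3.75 − 1.125 = 2.625 → r_n = 48.75 kips.
  R_n,bearing = 2·31.99 + 6·48.75 = 356.5 kips → 0.75 × 356.5 = 267 kips.
Bearing governs: 267 kips.

267 kips (bearing governs)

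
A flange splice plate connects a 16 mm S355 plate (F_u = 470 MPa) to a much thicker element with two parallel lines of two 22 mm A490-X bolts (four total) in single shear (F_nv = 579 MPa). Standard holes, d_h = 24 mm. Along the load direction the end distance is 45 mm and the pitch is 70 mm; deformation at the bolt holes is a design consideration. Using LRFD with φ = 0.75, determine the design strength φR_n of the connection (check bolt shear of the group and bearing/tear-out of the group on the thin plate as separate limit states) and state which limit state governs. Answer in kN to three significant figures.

660 kN (bolt shear governs)

Bolt shear: A_b = π·22²/4 = 380.1 mm²; R_n = 579 × 380.1 × 4 × 1 / 1000 = 880.4 kN → 0.75 × 880.4 = 660 kN.
Bearing (1.2 l_c t F_u ≤ 2.4 d t F_u): upper limit = 2.4·22·16·470 / 1000 = 397.1 kN.
  Edge l_c = 45 − 24/2 = 33 → r_n = 297.8 kN; interior l_c = 70 − 24 = 46 → r_n = 397.1 kN.
  R_n,bearing = 2·297.8 + 2·397.1 = 1390 kN → 0.75 × 1390 = 1040 kN.
Bolt shear governs: 660 kN.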